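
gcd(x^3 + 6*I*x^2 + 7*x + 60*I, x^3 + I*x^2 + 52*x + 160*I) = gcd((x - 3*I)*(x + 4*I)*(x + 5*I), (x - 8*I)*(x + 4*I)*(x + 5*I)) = x^2 + 9*I*x - 20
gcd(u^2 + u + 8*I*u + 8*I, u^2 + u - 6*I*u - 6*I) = u + 1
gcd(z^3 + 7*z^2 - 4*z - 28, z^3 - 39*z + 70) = z^2 + 5*z - 14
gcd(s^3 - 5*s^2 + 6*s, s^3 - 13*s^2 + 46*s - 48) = s^2 - 5*s + 6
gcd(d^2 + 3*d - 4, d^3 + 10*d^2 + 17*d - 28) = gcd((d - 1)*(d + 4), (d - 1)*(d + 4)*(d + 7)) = d^2 + 3*d - 4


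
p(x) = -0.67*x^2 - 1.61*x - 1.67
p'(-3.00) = 2.41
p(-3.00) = -2.87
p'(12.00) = -17.69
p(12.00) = -117.47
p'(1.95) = -4.22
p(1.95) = -7.36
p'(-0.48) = -0.97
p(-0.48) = -1.05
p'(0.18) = -1.85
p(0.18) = -1.98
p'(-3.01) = 2.42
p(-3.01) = -2.89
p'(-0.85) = -0.47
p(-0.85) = -0.79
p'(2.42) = -4.85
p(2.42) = -9.49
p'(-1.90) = 0.94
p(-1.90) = -1.03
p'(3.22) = -5.92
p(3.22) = -13.80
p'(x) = -1.34*x - 1.61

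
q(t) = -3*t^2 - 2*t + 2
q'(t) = -6*t - 2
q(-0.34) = 2.33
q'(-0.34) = 0.04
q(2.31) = -18.63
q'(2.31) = -15.86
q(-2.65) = -13.77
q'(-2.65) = 13.90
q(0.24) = 1.35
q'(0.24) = -3.44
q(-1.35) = -0.77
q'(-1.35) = 6.10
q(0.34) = 0.97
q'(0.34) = -4.04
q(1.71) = -10.19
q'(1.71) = -12.26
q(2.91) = -29.22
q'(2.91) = -19.46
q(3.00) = -31.00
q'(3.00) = -20.00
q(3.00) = -31.00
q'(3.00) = -20.00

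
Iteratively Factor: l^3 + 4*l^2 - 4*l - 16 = (l + 2)*(l^2 + 2*l - 8) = (l - 2)*(l + 2)*(l + 4)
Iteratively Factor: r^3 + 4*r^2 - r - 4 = (r + 4)*(r^2 - 1) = (r - 1)*(r + 4)*(r + 1)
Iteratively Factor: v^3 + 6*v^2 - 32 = (v + 4)*(v^2 + 2*v - 8) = (v + 4)^2*(v - 2)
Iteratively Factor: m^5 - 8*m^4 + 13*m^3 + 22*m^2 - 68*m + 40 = (m - 1)*(m^4 - 7*m^3 + 6*m^2 + 28*m - 40) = (m - 1)*(m + 2)*(m^3 - 9*m^2 + 24*m - 20) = (m - 2)*(m - 1)*(m + 2)*(m^2 - 7*m + 10) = (m - 2)^2*(m - 1)*(m + 2)*(m - 5)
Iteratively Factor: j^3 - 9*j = (j)*(j^2 - 9) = j*(j - 3)*(j + 3)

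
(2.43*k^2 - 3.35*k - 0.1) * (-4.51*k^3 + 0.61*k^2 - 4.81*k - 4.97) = -10.9593*k^5 + 16.5908*k^4 - 13.2808*k^3 + 3.9754*k^2 + 17.1305*k + 0.497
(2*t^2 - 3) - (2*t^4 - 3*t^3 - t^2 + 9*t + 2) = -2*t^4 + 3*t^3 + 3*t^2 - 9*t - 5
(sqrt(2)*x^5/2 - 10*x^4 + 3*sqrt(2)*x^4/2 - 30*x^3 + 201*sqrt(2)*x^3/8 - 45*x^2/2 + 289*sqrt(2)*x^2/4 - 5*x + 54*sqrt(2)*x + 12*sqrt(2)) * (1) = sqrt(2)*x^5/2 - 10*x^4 + 3*sqrt(2)*x^4/2 - 30*x^3 + 201*sqrt(2)*x^3/8 - 45*x^2/2 + 289*sqrt(2)*x^2/4 - 5*x + 54*sqrt(2)*x + 12*sqrt(2)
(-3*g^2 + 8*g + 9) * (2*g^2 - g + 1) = -6*g^4 + 19*g^3 + 7*g^2 - g + 9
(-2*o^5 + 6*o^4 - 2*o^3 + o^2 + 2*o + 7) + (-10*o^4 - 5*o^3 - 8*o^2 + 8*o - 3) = -2*o^5 - 4*o^4 - 7*o^3 - 7*o^2 + 10*o + 4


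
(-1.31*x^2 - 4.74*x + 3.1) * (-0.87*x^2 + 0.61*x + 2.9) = 1.1397*x^4 + 3.3247*x^3 - 9.3874*x^2 - 11.855*x + 8.99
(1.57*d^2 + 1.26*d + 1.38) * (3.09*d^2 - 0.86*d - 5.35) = 4.8513*d^4 + 2.5432*d^3 - 5.2189*d^2 - 7.9278*d - 7.383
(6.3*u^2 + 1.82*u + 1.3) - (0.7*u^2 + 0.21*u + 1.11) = 5.6*u^2 + 1.61*u + 0.19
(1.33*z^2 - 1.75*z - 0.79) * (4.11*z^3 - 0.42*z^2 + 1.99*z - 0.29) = 5.4663*z^5 - 7.7511*z^4 + 0.134799999999999*z^3 - 3.5364*z^2 - 1.0646*z + 0.2291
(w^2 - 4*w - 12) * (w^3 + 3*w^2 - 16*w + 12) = w^5 - w^4 - 40*w^3 + 40*w^2 + 144*w - 144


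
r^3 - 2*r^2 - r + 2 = (r - 2)*(r - 1)*(r + 1)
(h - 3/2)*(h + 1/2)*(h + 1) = h^3 - 7*h/4 - 3/4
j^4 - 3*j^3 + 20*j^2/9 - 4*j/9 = j*(j - 2)*(j - 2/3)*(j - 1/3)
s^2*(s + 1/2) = s^3 + s^2/2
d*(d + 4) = d^2 + 4*d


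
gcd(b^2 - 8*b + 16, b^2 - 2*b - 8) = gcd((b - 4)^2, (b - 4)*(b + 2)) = b - 4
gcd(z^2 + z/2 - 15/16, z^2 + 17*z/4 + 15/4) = z + 5/4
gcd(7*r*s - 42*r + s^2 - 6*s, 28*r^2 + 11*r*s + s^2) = 7*r + s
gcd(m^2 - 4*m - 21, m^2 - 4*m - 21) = m^2 - 4*m - 21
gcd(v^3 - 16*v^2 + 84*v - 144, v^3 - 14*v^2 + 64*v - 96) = v^2 - 10*v + 24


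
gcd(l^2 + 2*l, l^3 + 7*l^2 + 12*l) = l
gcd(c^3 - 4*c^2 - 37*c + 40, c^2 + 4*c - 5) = c^2 + 4*c - 5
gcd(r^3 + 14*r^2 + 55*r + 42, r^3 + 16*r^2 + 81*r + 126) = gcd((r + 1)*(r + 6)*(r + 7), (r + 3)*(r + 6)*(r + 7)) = r^2 + 13*r + 42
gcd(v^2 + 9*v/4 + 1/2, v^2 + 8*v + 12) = v + 2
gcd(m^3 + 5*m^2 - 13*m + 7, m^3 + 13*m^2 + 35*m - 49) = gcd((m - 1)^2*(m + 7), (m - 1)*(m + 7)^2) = m^2 + 6*m - 7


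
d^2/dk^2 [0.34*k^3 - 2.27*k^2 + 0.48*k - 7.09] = 2.04*k - 4.54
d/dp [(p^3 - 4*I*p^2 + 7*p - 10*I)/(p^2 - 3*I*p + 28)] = (p^4 - 6*I*p^3 + 65*p^2 - 204*I*p + 226)/(p^4 - 6*I*p^3 + 47*p^2 - 168*I*p + 784)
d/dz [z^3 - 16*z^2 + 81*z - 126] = 3*z^2 - 32*z + 81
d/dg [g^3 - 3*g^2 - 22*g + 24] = 3*g^2 - 6*g - 22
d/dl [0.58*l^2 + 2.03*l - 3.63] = 1.16*l + 2.03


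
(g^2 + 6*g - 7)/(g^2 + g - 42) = (g - 1)/(g - 6)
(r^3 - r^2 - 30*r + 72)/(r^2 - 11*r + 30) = (r^3 - r^2 - 30*r + 72)/(r^2 - 11*r + 30)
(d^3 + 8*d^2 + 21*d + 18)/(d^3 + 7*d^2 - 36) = (d^2 + 5*d + 6)/(d^2 + 4*d - 12)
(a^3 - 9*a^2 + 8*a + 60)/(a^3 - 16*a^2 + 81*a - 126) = (a^2 - 3*a - 10)/(a^2 - 10*a + 21)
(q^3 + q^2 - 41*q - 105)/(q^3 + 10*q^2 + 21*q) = (q^2 - 2*q - 35)/(q*(q + 7))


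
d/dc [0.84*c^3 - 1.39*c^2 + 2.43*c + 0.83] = 2.52*c^2 - 2.78*c + 2.43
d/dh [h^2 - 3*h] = 2*h - 3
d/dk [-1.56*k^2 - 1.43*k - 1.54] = -3.12*k - 1.43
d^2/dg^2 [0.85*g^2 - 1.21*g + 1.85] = 1.70000000000000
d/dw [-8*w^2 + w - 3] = 1 - 16*w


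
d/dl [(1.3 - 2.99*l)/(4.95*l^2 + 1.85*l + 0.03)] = (14.8005*l^2 - 12.87*l - 2.4947)/(24.5025*l^4 + 18.315*l^3 + 3.7195*l^2 + 0.111*l + 0.0009)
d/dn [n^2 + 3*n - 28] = 2*n + 3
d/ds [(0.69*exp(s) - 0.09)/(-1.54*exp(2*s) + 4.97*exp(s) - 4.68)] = (1.0626*exp(2*s) - 0.2772*exp(s) - 2.7819)*exp(s)/(2.3716*exp(4*s) - 15.3076*exp(3*s) + 39.1153*exp(2*s) - 46.5192*exp(s) + 21.9024)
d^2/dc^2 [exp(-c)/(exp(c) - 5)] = ((exp(c) - 5)^2 + (exp(c) - 5)*exp(c) + 2*exp(2*c))*exp(-c)/(exp(c) - 5)^3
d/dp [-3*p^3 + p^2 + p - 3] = -9*p^2 + 2*p + 1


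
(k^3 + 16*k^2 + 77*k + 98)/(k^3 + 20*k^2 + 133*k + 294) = (k + 2)/(k + 6)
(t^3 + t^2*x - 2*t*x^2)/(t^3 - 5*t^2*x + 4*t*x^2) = (-t - 2*x)/(-t + 4*x)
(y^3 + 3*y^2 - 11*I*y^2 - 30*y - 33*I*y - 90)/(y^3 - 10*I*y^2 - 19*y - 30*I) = (y + 3)/(y + I)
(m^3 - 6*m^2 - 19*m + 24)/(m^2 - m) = m - 5 - 24/m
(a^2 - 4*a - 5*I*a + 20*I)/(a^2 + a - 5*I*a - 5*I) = (a - 4)/(a + 1)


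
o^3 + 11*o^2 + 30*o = o*(o + 5)*(o + 6)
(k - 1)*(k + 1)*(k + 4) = k^3 + 4*k^2 - k - 4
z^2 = z^2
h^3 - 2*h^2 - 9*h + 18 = (h - 3)*(h - 2)*(h + 3)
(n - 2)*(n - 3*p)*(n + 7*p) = n^3 + 4*n^2*p - 2*n^2 - 21*n*p^2 - 8*n*p + 42*p^2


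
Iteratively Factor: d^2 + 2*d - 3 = (d - 1)*(d + 3)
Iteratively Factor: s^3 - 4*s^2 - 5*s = (s + 1)*(s^2 - 5*s) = s*(s + 1)*(s - 5)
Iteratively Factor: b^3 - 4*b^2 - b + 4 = (b - 1)*(b^2 - 3*b - 4) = (b - 4)*(b - 1)*(b + 1)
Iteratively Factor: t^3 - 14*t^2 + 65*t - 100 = (t - 5)*(t^2 - 9*t + 20) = (t - 5)*(t - 4)*(t - 5)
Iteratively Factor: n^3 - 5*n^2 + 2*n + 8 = (n + 1)*(n^2 - 6*n + 8) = (n - 2)*(n + 1)*(n - 4)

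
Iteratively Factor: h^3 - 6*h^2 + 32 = (h - 4)*(h^2 - 2*h - 8) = (h - 4)^2*(h + 2)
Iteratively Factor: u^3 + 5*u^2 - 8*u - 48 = (u - 3)*(u^2 + 8*u + 16) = (u - 3)*(u + 4)*(u + 4)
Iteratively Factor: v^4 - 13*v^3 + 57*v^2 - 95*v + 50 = (v - 5)*(v^3 - 8*v^2 + 17*v - 10) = (v - 5)*(v - 1)*(v^2 - 7*v + 10) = (v - 5)*(v - 2)*(v - 1)*(v - 5)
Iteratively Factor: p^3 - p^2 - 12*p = (p + 3)*(p^2 - 4*p) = p*(p + 3)*(p - 4)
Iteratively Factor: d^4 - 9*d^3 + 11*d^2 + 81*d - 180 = (d - 3)*(d^3 - 6*d^2 - 7*d + 60) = (d - 5)*(d - 3)*(d^2 - d - 12) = (d - 5)*(d - 3)*(d + 3)*(d - 4)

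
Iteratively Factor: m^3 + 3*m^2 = (m + 3)*(m^2) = m*(m + 3)*(m)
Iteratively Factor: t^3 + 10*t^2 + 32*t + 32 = (t + 4)*(t^2 + 6*t + 8) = (t + 2)*(t + 4)*(t + 4)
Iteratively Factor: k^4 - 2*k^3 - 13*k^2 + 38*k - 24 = (k + 4)*(k^3 - 6*k^2 + 11*k - 6) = (k - 1)*(k + 4)*(k^2 - 5*k + 6) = (k - 2)*(k - 1)*(k + 4)*(k - 3)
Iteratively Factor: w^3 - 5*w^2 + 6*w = (w - 2)*(w^2 - 3*w) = w*(w - 2)*(w - 3)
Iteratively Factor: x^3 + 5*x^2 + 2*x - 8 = (x - 1)*(x^2 + 6*x + 8) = (x - 1)*(x + 2)*(x + 4)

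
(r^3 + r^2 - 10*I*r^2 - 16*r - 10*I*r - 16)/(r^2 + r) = r - 10*I - 16/r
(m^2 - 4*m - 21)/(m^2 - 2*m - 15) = (m - 7)/(m - 5)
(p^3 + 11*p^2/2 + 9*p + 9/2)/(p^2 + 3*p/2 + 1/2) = (2*p^2 + 9*p + 9)/(2*p + 1)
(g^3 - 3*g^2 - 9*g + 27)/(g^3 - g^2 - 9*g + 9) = (g - 3)/(g - 1)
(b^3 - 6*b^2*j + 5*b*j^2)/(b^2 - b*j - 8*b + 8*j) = b*(b - 5*j)/(b - 8)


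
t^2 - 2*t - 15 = (t - 5)*(t + 3)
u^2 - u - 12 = (u - 4)*(u + 3)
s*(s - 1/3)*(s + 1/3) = s^3 - s/9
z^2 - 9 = (z - 3)*(z + 3)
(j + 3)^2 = j^2 + 6*j + 9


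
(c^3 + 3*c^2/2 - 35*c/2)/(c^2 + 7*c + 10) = c*(2*c - 7)/(2*(c + 2))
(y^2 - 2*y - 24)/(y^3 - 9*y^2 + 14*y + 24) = (y + 4)/(y^2 - 3*y - 4)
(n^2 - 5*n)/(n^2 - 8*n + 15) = n/(n - 3)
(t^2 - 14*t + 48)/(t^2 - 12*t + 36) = (t - 8)/(t - 6)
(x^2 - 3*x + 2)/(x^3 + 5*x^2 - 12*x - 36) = (x^2 - 3*x + 2)/(x^3 + 5*x^2 - 12*x - 36)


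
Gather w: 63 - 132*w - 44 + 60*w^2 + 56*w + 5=60*w^2 - 76*w + 24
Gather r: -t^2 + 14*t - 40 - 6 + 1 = -t^2 + 14*t - 45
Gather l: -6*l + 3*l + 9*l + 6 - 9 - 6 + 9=6*l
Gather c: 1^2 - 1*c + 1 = 2 - c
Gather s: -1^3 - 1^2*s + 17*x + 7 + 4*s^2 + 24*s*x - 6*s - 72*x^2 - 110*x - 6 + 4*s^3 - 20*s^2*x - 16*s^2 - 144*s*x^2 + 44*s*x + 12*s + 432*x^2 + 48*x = 4*s^3 + s^2*(-20*x - 12) + s*(-144*x^2 + 68*x + 5) + 360*x^2 - 45*x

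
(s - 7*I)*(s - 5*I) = s^2 - 12*I*s - 35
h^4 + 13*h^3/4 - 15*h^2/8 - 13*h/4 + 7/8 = (h - 1)*(h - 1/4)*(h + 1)*(h + 7/2)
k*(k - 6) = k^2 - 6*k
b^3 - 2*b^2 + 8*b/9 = b*(b - 4/3)*(b - 2/3)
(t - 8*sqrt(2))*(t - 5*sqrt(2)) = t^2 - 13*sqrt(2)*t + 80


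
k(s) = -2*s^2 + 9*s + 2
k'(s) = 9 - 4*s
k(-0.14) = 0.70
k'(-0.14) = 9.56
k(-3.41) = -51.95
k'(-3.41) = 22.64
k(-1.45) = -15.26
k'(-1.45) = 14.80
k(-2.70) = -36.88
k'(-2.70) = 19.80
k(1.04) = 9.20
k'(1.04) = 4.84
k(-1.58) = -17.21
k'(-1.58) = 15.32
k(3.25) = 10.12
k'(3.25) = -4.00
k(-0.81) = -6.60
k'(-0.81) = 12.24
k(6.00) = -16.00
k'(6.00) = -15.00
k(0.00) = 2.00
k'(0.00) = 9.00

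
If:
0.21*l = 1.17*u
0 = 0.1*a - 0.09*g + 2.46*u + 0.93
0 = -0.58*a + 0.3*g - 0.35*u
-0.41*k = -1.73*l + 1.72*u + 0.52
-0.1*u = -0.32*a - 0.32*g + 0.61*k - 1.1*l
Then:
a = -3.77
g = -7.88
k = -11.18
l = -2.86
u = -0.51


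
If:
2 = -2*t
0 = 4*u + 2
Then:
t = -1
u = -1/2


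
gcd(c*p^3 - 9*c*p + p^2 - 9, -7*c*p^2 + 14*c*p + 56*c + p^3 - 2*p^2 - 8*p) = 1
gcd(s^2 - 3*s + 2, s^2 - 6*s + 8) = s - 2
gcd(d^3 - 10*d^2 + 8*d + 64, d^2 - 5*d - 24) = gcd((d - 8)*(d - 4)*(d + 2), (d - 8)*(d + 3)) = d - 8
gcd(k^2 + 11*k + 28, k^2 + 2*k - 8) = k + 4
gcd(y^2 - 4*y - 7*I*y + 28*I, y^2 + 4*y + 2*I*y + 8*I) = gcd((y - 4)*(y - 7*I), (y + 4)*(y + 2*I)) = 1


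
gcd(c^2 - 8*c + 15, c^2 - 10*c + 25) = c - 5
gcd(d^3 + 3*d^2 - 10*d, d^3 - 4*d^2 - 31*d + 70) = d^2 + 3*d - 10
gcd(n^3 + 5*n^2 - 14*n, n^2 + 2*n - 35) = n + 7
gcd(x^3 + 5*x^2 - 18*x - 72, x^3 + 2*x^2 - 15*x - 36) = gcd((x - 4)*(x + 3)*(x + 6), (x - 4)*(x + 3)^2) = x^2 - x - 12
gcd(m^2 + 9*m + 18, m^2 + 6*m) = m + 6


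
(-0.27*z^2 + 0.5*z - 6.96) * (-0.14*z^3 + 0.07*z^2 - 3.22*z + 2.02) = 0.0378*z^5 - 0.0889*z^4 + 1.8788*z^3 - 2.6426*z^2 + 23.4212*z - 14.0592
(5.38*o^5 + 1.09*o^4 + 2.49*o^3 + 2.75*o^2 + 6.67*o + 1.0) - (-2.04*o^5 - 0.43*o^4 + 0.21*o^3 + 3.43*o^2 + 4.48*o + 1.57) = 7.42*o^5 + 1.52*o^4 + 2.28*o^3 - 0.68*o^2 + 2.19*o - 0.57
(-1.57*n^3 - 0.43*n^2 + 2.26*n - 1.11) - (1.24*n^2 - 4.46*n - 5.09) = -1.57*n^3 - 1.67*n^2 + 6.72*n + 3.98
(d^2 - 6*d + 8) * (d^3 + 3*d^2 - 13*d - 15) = d^5 - 3*d^4 - 23*d^3 + 87*d^2 - 14*d - 120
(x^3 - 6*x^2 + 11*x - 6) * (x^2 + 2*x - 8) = x^5 - 4*x^4 - 9*x^3 + 64*x^2 - 100*x + 48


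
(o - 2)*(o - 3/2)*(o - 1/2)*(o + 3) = o^4 - o^3 - 29*o^2/4 + 51*o/4 - 9/2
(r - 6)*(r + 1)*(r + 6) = r^3 + r^2 - 36*r - 36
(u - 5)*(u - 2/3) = u^2 - 17*u/3 + 10/3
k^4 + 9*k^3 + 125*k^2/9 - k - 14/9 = (k - 1/3)*(k + 1/3)*(k + 2)*(k + 7)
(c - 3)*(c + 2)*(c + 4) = c^3 + 3*c^2 - 10*c - 24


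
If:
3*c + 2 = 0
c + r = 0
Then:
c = -2/3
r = 2/3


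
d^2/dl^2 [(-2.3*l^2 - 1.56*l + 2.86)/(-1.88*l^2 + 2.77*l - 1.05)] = (34.982288*l^3 - 87.891504*l^2 + 70.885776*l - 18.451688)/(6.644672*l^6 - 29.370864*l^5 + 54.408516*l^4 - 54.061813*l^3 + 30.387735*l^2 - 9.161775*l + 1.157625)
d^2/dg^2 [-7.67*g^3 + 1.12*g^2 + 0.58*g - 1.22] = 2.24 - 46.02*g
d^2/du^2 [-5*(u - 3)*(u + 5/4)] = -10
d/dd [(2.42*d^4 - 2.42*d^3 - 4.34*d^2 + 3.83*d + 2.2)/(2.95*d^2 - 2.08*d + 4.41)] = (14.278*d^5 - 22.2398*d^4 + 52.756*d^3 - 34.2879*d^2 - 51.2588*d + 21.4663)/(8.7025*d^4 - 12.272*d^3 + 30.3454*d^2 - 18.3456*d + 19.4481)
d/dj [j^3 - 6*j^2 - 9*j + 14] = 3*j^2 - 12*j - 9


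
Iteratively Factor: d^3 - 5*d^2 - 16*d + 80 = (d - 5)*(d^2 - 16) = (d - 5)*(d - 4)*(d + 4)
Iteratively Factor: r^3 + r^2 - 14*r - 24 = (r + 3)*(r^2 - 2*r - 8) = (r - 4)*(r + 3)*(r + 2)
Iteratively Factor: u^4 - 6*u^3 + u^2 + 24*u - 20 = (u - 2)*(u^3 - 4*u^2 - 7*u + 10) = (u - 2)*(u - 1)*(u^2 - 3*u - 10) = (u - 2)*(u - 1)*(u + 2)*(u - 5)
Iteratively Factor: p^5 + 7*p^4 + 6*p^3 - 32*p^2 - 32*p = (p + 4)*(p^4 + 3*p^3 - 6*p^2 - 8*p) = p*(p + 4)*(p^3 + 3*p^2 - 6*p - 8) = p*(p + 1)*(p + 4)*(p^2 + 2*p - 8) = p*(p - 2)*(p + 1)*(p + 4)*(p + 4)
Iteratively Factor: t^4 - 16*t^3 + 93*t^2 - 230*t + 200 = (t - 5)*(t^3 - 11*t^2 + 38*t - 40) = (t - 5)*(t - 4)*(t^2 - 7*t + 10) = (t - 5)^2*(t - 4)*(t - 2)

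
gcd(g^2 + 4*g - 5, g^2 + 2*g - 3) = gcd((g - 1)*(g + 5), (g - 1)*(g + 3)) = g - 1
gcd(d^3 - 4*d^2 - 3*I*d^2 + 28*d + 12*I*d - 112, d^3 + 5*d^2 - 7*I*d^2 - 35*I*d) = d - 7*I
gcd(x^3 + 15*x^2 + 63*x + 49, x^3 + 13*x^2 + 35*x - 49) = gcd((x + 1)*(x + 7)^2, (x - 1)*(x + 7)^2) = x^2 + 14*x + 49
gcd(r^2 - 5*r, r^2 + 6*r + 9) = 1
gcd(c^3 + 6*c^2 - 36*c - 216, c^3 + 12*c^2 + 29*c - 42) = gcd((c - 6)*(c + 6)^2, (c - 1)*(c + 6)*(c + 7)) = c + 6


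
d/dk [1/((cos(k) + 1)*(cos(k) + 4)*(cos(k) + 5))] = (-3*sin(k)^2 + 20*cos(k) + 32)*sin(k)/((cos(k) + 1)^2*(cos(k) + 4)^2*(cos(k) + 5)^2)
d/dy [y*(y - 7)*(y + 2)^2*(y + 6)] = 5*y^4 + 12*y^3 - 126*y^2 - 344*y - 168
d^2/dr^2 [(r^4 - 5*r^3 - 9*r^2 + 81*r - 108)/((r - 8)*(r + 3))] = 2*(r^6 - 15*r^5 + 3*r^4 + 751*r^3 + 684*r^2 - 1188*r - 20196)/(r^6 - 15*r^5 + 3*r^4 + 595*r^3 - 72*r^2 - 8640*r - 13824)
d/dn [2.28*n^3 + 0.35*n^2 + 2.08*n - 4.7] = 6.84*n^2 + 0.7*n + 2.08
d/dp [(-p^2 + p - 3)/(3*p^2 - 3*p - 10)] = 19*(2*p - 1)/(-3*p^2 + 3*p + 10)^2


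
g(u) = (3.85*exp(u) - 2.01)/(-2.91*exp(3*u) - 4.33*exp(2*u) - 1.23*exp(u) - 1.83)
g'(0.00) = -0.05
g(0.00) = -0.18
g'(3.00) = 0.01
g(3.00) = 0.00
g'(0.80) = 0.13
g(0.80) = -0.11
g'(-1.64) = -0.49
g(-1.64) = 0.56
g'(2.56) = 0.01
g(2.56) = -0.01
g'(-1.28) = -0.59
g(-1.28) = 0.37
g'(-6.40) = -0.00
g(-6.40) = 1.09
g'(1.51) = 0.07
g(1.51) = -0.04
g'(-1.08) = -0.61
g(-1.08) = 0.25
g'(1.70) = 0.05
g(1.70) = -0.03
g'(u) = (3.85*exp(u) - 2.01)*(8.73*exp(3*u) + 8.66*exp(2*u) + 1.23*exp(u))/(-2.91*exp(3*u) - 4.33*exp(2*u) - 1.23*exp(u) - 1.83)^2 + 3.85*exp(u)/(-2.91*exp(3*u) - 4.33*exp(2*u) - 1.23*exp(u) - 1.83)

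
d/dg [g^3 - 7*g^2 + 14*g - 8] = 3*g^2 - 14*g + 14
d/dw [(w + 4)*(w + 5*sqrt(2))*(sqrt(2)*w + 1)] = 3*sqrt(2)*w^2 + 8*sqrt(2)*w + 22*w + 5*sqrt(2) + 44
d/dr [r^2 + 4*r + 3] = 2*r + 4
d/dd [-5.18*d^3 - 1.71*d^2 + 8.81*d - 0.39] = -15.54*d^2 - 3.42*d + 8.81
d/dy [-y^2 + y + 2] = 1 - 2*y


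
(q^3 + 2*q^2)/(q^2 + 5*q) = q*(q + 2)/(q + 5)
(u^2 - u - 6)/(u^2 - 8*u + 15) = (u + 2)/(u - 5)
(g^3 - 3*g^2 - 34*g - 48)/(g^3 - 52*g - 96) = (g + 3)/(g + 6)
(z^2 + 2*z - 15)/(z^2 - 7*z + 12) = (z + 5)/(z - 4)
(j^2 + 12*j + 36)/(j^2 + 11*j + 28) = (j^2 + 12*j + 36)/(j^2 + 11*j + 28)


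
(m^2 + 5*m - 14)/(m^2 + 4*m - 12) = (m + 7)/(m + 6)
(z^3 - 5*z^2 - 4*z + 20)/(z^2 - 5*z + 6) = (z^2 - 3*z - 10)/(z - 3)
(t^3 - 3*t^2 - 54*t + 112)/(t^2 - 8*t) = t + 5 - 14/t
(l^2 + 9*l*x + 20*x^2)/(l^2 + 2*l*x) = (l^2 + 9*l*x + 20*x^2)/(l*(l + 2*x))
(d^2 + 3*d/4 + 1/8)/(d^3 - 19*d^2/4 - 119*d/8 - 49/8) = (4*d + 1)/(4*d^2 - 21*d - 49)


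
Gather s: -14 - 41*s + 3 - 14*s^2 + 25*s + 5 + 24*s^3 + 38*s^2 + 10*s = 24*s^3 + 24*s^2 - 6*s - 6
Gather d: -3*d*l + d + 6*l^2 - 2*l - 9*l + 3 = d*(1 - 3*l) + 6*l^2 - 11*l + 3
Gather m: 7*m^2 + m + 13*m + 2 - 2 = 7*m^2 + 14*m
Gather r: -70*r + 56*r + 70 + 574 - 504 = 140 - 14*r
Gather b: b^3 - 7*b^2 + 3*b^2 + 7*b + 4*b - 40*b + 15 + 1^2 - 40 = b^3 - 4*b^2 - 29*b - 24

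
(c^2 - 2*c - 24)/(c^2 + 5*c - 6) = (c^2 - 2*c - 24)/(c^2 + 5*c - 6)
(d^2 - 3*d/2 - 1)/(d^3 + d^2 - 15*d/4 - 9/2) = 2*(2*d + 1)/(4*d^2 + 12*d + 9)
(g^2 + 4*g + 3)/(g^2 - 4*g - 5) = (g + 3)/(g - 5)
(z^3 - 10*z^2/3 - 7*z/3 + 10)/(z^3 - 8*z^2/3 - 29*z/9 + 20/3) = 3*(z - 2)/(3*z - 4)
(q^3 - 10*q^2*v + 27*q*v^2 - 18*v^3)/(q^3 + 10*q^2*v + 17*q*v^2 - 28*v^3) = (q^2 - 9*q*v + 18*v^2)/(q^2 + 11*q*v + 28*v^2)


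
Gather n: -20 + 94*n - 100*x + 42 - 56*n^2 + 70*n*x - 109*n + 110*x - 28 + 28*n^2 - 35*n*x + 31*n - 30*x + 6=-28*n^2 + n*(35*x + 16) - 20*x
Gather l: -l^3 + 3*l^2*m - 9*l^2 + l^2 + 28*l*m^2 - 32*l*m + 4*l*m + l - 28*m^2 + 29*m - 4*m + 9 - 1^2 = -l^3 + l^2*(3*m - 8) + l*(28*m^2 - 28*m + 1) - 28*m^2 + 25*m + 8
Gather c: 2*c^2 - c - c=2*c^2 - 2*c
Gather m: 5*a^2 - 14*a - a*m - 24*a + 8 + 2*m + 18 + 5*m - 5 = 5*a^2 - 38*a + m*(7 - a) + 21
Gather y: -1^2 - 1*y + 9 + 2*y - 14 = y - 6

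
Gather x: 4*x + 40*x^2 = 40*x^2 + 4*x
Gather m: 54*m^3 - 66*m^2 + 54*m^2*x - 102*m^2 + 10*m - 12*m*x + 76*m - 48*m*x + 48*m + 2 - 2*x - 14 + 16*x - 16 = 54*m^3 + m^2*(54*x - 168) + m*(134 - 60*x) + 14*x - 28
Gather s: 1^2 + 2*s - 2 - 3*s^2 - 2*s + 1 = -3*s^2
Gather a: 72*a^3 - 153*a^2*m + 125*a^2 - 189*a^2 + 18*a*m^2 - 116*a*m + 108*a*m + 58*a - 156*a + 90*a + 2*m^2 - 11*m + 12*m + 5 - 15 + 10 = 72*a^3 + a^2*(-153*m - 64) + a*(18*m^2 - 8*m - 8) + 2*m^2 + m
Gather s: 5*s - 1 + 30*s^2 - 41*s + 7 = 30*s^2 - 36*s + 6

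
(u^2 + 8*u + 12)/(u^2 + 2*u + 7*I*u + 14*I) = (u + 6)/(u + 7*I)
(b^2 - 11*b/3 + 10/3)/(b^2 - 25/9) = 3*(b - 2)/(3*b + 5)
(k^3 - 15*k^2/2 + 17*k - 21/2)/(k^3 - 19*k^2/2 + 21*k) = (k^2 - 4*k + 3)/(k*(k - 6))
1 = 1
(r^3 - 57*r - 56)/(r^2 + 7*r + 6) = (r^2 - r - 56)/(r + 6)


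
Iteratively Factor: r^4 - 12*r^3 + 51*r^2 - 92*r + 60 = (r - 3)*(r^3 - 9*r^2 + 24*r - 20) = (r - 3)*(r - 2)*(r^2 - 7*r + 10) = (r - 5)*(r - 3)*(r - 2)*(r - 2)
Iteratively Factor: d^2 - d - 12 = (d - 4)*(d + 3)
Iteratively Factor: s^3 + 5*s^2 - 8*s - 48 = (s - 3)*(s^2 + 8*s + 16) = (s - 3)*(s + 4)*(s + 4)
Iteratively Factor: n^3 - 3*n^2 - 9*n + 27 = (n - 3)*(n^2 - 9) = (n - 3)^2*(n + 3)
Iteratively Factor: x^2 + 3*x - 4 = (x - 1)*(x + 4)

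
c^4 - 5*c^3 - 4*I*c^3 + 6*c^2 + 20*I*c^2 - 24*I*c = c*(c - 3)*(c - 2)*(c - 4*I)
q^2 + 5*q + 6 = (q + 2)*(q + 3)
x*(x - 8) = x^2 - 8*x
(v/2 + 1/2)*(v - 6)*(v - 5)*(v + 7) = v^4/2 - 3*v^3/2 - 51*v^2/2 + 163*v/2 + 105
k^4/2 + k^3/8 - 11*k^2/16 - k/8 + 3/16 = (k/2 + 1/2)*(k - 1)*(k - 1/2)*(k + 3/4)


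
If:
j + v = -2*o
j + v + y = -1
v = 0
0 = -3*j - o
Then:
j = 0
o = 0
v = 0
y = -1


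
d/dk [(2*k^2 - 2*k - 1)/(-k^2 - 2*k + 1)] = 2*(-3*k^2 + k - 2)/(k^4 + 4*k^3 + 2*k^2 - 4*k + 1)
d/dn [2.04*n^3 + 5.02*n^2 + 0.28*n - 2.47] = 6.12*n^2 + 10.04*n + 0.28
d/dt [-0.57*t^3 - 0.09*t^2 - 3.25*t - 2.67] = -1.71*t^2 - 0.18*t - 3.25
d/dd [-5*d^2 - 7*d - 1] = -10*d - 7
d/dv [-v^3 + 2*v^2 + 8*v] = -3*v^2 + 4*v + 8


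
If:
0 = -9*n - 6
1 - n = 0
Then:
No Solution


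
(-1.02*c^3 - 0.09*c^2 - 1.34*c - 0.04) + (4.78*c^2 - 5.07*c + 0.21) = -1.02*c^3 + 4.69*c^2 - 6.41*c + 0.17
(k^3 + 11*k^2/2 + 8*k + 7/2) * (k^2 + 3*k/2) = k^5 + 7*k^4 + 65*k^3/4 + 31*k^2/2 + 21*k/4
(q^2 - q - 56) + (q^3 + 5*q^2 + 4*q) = q^3 + 6*q^2 + 3*q - 56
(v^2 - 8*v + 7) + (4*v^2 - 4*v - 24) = 5*v^2 - 12*v - 17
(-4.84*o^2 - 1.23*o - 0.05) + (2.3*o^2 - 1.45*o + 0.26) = -2.54*o^2 - 2.68*o + 0.21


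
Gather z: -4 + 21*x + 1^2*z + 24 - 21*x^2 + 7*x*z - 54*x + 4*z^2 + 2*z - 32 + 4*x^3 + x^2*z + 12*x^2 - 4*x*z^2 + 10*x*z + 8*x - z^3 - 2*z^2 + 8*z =4*x^3 - 9*x^2 - 25*x - z^3 + z^2*(2 - 4*x) + z*(x^2 + 17*x + 11) - 12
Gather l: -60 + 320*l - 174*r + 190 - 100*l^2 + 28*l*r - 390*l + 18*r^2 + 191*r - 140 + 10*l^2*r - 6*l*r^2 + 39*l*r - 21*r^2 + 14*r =l^2*(10*r - 100) + l*(-6*r^2 + 67*r - 70) - 3*r^2 + 31*r - 10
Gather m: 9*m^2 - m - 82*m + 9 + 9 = 9*m^2 - 83*m + 18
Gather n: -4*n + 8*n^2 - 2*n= 8*n^2 - 6*n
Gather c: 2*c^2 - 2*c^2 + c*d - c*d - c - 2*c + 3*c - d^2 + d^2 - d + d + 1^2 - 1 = 0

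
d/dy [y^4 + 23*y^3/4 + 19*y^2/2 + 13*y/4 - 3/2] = 4*y^3 + 69*y^2/4 + 19*y + 13/4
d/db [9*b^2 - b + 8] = 18*b - 1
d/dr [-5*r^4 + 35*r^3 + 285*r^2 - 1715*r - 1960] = -20*r^3 + 105*r^2 + 570*r - 1715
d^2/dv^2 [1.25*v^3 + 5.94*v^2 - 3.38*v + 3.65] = 7.5*v + 11.88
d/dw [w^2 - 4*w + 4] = 2*w - 4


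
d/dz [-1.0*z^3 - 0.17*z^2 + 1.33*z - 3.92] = -3.0*z^2 - 0.34*z + 1.33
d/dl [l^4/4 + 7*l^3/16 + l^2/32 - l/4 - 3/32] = l^3 + 21*l^2/16 + l/16 - 1/4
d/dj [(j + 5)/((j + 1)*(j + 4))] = (-j^2 - 10*j - 21)/(j^4 + 10*j^3 + 33*j^2 + 40*j + 16)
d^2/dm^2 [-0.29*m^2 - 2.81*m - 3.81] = -0.580000000000000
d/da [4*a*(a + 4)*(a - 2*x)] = 12*a^2 - 16*a*x + 32*a - 32*x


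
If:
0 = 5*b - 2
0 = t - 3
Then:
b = 2/5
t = 3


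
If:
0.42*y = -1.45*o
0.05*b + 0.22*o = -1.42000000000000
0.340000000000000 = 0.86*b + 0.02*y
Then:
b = -0.12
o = -6.43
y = 22.19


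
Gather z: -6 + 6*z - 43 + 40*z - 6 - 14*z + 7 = 32*z - 48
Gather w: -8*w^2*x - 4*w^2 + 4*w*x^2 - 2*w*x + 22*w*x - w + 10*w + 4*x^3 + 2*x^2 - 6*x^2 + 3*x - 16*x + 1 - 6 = w^2*(-8*x - 4) + w*(4*x^2 + 20*x + 9) + 4*x^3 - 4*x^2 - 13*x - 5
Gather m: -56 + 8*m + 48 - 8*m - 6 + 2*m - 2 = 2*m - 16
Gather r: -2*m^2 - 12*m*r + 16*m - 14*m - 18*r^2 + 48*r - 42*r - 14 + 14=-2*m^2 + 2*m - 18*r^2 + r*(6 - 12*m)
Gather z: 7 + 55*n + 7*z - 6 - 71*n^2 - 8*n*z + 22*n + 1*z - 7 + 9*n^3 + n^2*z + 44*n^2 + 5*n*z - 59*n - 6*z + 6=9*n^3 - 27*n^2 + 18*n + z*(n^2 - 3*n + 2)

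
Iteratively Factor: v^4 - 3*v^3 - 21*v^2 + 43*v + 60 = (v + 4)*(v^3 - 7*v^2 + 7*v + 15) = (v - 5)*(v + 4)*(v^2 - 2*v - 3) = (v - 5)*(v + 1)*(v + 4)*(v - 3)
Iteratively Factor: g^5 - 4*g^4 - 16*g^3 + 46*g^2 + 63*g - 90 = (g - 3)*(g^4 - g^3 - 19*g^2 - 11*g + 30) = (g - 5)*(g - 3)*(g^3 + 4*g^2 + g - 6) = (g - 5)*(g - 3)*(g + 3)*(g^2 + g - 2) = (g - 5)*(g - 3)*(g + 2)*(g + 3)*(g - 1)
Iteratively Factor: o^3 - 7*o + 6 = (o + 3)*(o^2 - 3*o + 2) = (o - 2)*(o + 3)*(o - 1)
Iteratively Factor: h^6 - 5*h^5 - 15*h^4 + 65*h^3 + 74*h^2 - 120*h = (h - 1)*(h^5 - 4*h^4 - 19*h^3 + 46*h^2 + 120*h) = h*(h - 1)*(h^4 - 4*h^3 - 19*h^2 + 46*h + 120) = h*(h - 4)*(h - 1)*(h^3 - 19*h - 30) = h*(h - 4)*(h - 1)*(h + 2)*(h^2 - 2*h - 15) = h*(h - 5)*(h - 4)*(h - 1)*(h + 2)*(h + 3)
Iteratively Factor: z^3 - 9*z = (z)*(z^2 - 9) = z*(z - 3)*(z + 3)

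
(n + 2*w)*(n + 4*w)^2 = n^3 + 10*n^2*w + 32*n*w^2 + 32*w^3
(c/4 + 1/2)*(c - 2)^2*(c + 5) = c^4/4 + 3*c^3/4 - 7*c^2/2 - 3*c + 10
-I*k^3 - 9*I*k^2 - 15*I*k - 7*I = (k + 1)*(k + 7)*(-I*k - I)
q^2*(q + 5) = q^3 + 5*q^2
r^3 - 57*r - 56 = (r - 8)*(r + 1)*(r + 7)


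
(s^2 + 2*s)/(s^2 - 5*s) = (s + 2)/(s - 5)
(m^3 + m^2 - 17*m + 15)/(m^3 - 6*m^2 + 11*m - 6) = (m + 5)/(m - 2)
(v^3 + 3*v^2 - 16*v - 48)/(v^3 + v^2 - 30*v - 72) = (v - 4)/(v - 6)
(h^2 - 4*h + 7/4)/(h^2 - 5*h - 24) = (-h^2 + 4*h - 7/4)/(-h^2 + 5*h + 24)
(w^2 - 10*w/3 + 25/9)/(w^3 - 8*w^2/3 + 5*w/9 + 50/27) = 3/(3*w + 2)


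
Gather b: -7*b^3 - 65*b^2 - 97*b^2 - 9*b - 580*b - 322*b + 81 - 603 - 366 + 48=-7*b^3 - 162*b^2 - 911*b - 840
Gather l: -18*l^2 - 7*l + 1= -18*l^2 - 7*l + 1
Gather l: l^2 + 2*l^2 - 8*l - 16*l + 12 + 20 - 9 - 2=3*l^2 - 24*l + 21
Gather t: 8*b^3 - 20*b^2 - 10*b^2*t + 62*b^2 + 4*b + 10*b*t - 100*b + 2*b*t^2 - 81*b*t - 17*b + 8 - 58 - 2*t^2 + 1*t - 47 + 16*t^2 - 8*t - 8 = 8*b^3 + 42*b^2 - 113*b + t^2*(2*b + 14) + t*(-10*b^2 - 71*b - 7) - 105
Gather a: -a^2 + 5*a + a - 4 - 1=-a^2 + 6*a - 5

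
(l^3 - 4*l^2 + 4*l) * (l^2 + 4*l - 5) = l^5 - 17*l^3 + 36*l^2 - 20*l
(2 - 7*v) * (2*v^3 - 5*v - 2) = -14*v^4 + 4*v^3 + 35*v^2 + 4*v - 4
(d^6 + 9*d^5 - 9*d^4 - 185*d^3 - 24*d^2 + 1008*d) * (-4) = -4*d^6 - 36*d^5 + 36*d^4 + 740*d^3 + 96*d^2 - 4032*d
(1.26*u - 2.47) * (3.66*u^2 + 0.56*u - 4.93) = 4.6116*u^3 - 8.3346*u^2 - 7.595*u + 12.1771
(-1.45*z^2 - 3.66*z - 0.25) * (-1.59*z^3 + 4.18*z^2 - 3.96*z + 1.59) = 2.3055*z^5 - 0.241599999999998*z^4 - 9.1593*z^3 + 11.1431*z^2 - 4.8294*z - 0.3975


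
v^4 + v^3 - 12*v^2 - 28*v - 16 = (v - 4)*(v + 1)*(v + 2)^2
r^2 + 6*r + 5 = (r + 1)*(r + 5)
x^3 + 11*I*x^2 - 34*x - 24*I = (x + I)*(x + 4*I)*(x + 6*I)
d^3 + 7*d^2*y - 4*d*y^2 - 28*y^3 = (d - 2*y)*(d + 2*y)*(d + 7*y)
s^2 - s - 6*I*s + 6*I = (s - 1)*(s - 6*I)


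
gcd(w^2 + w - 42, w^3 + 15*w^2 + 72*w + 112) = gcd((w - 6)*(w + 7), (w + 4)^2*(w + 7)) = w + 7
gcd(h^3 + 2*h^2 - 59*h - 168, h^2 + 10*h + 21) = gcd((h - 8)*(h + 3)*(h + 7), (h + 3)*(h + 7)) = h^2 + 10*h + 21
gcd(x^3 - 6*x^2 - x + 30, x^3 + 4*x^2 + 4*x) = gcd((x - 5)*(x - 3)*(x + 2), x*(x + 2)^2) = x + 2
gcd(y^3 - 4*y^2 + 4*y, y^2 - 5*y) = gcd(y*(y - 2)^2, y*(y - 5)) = y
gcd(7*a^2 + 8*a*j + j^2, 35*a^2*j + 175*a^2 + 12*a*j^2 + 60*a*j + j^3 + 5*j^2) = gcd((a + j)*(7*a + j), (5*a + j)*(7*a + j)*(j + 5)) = 7*a + j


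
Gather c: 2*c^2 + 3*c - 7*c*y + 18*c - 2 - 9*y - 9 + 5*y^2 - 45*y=2*c^2 + c*(21 - 7*y) + 5*y^2 - 54*y - 11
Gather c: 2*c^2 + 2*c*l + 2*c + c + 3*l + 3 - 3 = 2*c^2 + c*(2*l + 3) + 3*l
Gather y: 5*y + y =6*y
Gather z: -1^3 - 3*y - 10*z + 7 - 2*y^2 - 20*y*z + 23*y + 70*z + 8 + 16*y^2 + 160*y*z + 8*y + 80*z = 14*y^2 + 28*y + z*(140*y + 140) + 14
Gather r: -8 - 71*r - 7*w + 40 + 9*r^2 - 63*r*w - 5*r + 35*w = 9*r^2 + r*(-63*w - 76) + 28*w + 32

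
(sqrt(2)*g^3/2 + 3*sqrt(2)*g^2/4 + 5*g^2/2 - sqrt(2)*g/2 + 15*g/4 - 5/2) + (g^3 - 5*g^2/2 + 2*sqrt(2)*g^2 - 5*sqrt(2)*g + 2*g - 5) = sqrt(2)*g^3/2 + g^3 + 11*sqrt(2)*g^2/4 - 11*sqrt(2)*g/2 + 23*g/4 - 15/2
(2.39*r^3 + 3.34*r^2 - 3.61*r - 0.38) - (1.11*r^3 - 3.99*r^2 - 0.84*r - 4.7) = 1.28*r^3 + 7.33*r^2 - 2.77*r + 4.32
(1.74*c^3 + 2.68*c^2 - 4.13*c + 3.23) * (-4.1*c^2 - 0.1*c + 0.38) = -7.134*c^5 - 11.162*c^4 + 17.3262*c^3 - 11.8116*c^2 - 1.8924*c + 1.2274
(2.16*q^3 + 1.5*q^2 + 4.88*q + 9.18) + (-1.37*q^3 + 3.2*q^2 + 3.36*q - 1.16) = 0.79*q^3 + 4.7*q^2 + 8.24*q + 8.02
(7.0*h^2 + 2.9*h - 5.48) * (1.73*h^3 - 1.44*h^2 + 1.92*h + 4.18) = 12.11*h^5 - 5.063*h^4 - 0.216400000000002*h^3 + 42.7192*h^2 + 1.6004*h - 22.9064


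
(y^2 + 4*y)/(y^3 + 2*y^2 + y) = (y + 4)/(y^2 + 2*y + 1)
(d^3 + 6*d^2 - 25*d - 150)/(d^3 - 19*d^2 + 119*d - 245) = (d^2 + 11*d + 30)/(d^2 - 14*d + 49)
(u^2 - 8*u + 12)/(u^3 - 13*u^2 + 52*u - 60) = 1/(u - 5)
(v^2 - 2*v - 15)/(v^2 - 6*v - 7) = (-v^2 + 2*v + 15)/(-v^2 + 6*v + 7)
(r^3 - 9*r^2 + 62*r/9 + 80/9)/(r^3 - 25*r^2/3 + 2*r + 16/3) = (r - 5/3)/(r - 1)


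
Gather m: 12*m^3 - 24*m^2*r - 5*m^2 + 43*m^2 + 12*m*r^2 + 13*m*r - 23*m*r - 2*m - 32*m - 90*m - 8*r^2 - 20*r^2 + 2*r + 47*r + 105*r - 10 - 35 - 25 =12*m^3 + m^2*(38 - 24*r) + m*(12*r^2 - 10*r - 124) - 28*r^2 + 154*r - 70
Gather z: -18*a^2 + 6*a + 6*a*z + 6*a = -18*a^2 + 6*a*z + 12*a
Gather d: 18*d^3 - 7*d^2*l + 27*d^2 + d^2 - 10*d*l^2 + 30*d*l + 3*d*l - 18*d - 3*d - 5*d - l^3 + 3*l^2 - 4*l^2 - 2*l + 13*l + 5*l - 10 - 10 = 18*d^3 + d^2*(28 - 7*l) + d*(-10*l^2 + 33*l - 26) - l^3 - l^2 + 16*l - 20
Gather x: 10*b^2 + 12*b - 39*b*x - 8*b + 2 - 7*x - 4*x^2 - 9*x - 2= 10*b^2 + 4*b - 4*x^2 + x*(-39*b - 16)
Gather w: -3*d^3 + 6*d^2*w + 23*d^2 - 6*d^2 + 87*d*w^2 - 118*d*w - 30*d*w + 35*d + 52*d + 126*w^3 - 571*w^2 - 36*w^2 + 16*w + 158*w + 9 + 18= -3*d^3 + 17*d^2 + 87*d + 126*w^3 + w^2*(87*d - 607) + w*(6*d^2 - 148*d + 174) + 27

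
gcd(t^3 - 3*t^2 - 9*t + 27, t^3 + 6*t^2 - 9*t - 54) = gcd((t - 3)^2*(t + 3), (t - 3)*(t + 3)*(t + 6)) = t^2 - 9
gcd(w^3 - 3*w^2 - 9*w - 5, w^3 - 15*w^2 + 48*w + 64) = w + 1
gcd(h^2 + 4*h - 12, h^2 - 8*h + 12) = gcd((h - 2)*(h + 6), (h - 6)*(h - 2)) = h - 2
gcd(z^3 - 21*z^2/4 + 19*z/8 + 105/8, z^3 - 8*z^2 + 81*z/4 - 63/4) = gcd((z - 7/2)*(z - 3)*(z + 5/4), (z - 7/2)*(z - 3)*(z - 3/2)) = z^2 - 13*z/2 + 21/2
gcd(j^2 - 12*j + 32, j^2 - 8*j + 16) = j - 4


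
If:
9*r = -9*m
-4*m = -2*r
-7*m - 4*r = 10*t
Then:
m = 0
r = 0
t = 0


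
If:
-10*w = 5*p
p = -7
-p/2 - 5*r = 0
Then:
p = -7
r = 7/10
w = 7/2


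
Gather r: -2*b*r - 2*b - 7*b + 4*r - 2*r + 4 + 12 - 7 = -9*b + r*(2 - 2*b) + 9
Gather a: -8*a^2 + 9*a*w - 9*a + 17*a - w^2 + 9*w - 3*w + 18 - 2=-8*a^2 + a*(9*w + 8) - w^2 + 6*w + 16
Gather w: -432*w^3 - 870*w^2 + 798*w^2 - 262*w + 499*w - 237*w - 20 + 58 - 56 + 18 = -432*w^3 - 72*w^2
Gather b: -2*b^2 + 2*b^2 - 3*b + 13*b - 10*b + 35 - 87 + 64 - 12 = 0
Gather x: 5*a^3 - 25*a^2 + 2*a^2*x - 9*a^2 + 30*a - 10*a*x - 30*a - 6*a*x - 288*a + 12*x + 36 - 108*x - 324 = 5*a^3 - 34*a^2 - 288*a + x*(2*a^2 - 16*a - 96) - 288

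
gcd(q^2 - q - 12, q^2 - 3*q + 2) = 1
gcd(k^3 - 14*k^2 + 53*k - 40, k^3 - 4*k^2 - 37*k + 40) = k^2 - 9*k + 8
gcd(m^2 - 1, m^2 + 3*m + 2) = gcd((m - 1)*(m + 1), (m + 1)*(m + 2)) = m + 1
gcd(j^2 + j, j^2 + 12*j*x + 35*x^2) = 1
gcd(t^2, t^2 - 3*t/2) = t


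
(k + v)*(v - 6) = k*v - 6*k + v^2 - 6*v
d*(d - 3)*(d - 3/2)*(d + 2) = d^4 - 5*d^3/2 - 9*d^2/2 + 9*d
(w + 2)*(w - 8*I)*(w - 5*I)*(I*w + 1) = I*w^4 + 14*w^3 + 2*I*w^3 + 28*w^2 - 53*I*w^2 - 40*w - 106*I*w - 80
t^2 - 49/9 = (t - 7/3)*(t + 7/3)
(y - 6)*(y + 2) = y^2 - 4*y - 12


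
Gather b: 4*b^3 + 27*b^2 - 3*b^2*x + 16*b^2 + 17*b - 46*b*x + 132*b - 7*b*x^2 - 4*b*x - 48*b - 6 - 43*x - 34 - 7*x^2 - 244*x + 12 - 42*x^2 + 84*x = 4*b^3 + b^2*(43 - 3*x) + b*(-7*x^2 - 50*x + 101) - 49*x^2 - 203*x - 28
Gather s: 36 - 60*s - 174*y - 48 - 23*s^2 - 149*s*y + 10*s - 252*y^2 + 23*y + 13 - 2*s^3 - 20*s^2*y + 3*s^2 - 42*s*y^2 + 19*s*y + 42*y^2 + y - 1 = -2*s^3 + s^2*(-20*y - 20) + s*(-42*y^2 - 130*y - 50) - 210*y^2 - 150*y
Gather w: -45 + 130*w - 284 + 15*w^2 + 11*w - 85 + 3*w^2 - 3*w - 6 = 18*w^2 + 138*w - 420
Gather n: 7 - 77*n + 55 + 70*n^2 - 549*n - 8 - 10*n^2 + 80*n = 60*n^2 - 546*n + 54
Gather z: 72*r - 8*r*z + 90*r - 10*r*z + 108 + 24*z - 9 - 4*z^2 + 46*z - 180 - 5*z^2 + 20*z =162*r - 9*z^2 + z*(90 - 18*r) - 81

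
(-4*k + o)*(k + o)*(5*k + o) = -20*k^3 - 19*k^2*o + 2*k*o^2 + o^3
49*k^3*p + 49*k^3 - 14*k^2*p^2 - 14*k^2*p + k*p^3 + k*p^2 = (-7*k + p)^2*(k*p + k)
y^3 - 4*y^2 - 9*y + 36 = (y - 4)*(y - 3)*(y + 3)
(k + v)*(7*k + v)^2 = 49*k^3 + 63*k^2*v + 15*k*v^2 + v^3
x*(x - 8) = x^2 - 8*x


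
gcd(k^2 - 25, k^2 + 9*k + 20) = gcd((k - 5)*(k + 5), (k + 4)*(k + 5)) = k + 5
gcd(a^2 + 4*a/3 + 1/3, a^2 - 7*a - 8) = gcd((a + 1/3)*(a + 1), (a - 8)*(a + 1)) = a + 1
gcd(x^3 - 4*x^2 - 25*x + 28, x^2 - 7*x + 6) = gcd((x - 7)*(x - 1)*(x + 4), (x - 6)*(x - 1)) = x - 1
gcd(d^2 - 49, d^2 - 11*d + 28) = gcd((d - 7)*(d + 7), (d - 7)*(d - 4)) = d - 7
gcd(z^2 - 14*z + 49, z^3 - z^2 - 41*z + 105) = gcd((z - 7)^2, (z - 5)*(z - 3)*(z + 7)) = 1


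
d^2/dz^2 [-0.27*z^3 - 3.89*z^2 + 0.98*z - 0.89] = -1.62*z - 7.78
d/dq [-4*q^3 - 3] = -12*q^2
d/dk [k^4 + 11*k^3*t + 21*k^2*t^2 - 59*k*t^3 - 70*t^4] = 4*k^3 + 33*k^2*t + 42*k*t^2 - 59*t^3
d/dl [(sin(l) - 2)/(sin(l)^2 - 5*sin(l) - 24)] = (4*sin(l) + cos(l)^2 - 35)*cos(l)/((sin(l) - 8)^2*(sin(l) + 3)^2)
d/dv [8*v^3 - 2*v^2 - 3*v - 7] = 24*v^2 - 4*v - 3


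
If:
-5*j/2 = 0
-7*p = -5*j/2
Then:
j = 0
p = 0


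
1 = 1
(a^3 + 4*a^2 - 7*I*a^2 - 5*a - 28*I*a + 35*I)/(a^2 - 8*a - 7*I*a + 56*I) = (a^2 + 4*a - 5)/(a - 8)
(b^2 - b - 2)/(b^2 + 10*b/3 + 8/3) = 3*(b^2 - b - 2)/(3*b^2 + 10*b + 8)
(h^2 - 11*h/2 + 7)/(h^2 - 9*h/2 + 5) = (2*h - 7)/(2*h - 5)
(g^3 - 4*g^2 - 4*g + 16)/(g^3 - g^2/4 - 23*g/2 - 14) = 4*(g - 2)/(4*g + 7)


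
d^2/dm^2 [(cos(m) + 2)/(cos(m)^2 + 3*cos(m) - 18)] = (-9*(1 - cos(2*m))^2*cos(m)/4 - 5*(1 - cos(2*m))^2/4 - 761*cos(m)/2 - 107*cos(2*m) - 33*cos(3*m) + cos(5*m)/2 + 114)/((cos(m) - 3)^3*(cos(m) + 6)^3)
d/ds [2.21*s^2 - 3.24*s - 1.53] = 4.42*s - 3.24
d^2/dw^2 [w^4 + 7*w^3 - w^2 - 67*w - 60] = 12*w^2 + 42*w - 2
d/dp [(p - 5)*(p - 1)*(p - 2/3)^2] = 4*p^3 - 22*p^2 + 242*p/9 - 28/3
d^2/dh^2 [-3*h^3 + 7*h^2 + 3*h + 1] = 14 - 18*h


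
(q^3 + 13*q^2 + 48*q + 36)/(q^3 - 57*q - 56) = (q^2 + 12*q + 36)/(q^2 - q - 56)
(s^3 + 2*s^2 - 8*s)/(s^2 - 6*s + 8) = s*(s + 4)/(s - 4)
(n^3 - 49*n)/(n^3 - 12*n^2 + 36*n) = (n^2 - 49)/(n^2 - 12*n + 36)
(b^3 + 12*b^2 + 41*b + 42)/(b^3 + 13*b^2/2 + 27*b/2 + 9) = 2*(b + 7)/(2*b + 3)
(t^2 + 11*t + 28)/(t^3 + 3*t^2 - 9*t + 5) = (t^2 + 11*t + 28)/(t^3 + 3*t^2 - 9*t + 5)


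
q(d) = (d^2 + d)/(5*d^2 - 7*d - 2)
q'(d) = (7 - 10*d)*(d^2 + d)/(5*d^2 - 7*d - 2)^2 + (2*d + 1)/(5*d^2 - 7*d - 2) = 2*(-6*d^2 - 2*d - 1)/(25*d^4 - 70*d^3 + 29*d^2 + 28*d + 4)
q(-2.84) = 0.09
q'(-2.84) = -0.03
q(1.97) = 1.62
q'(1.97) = -4.32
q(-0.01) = 0.01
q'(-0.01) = -0.53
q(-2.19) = 0.07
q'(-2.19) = -0.04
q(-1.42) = 0.03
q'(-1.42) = -0.06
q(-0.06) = 0.04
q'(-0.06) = -0.74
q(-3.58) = 0.11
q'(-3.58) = -0.02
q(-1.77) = 0.05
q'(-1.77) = -0.05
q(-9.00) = 0.15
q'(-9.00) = 0.00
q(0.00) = 0.00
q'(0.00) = -0.50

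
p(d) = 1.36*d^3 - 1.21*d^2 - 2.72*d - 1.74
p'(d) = 4.08*d^2 - 2.42*d - 2.72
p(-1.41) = -4.12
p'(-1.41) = 8.80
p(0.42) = -3.00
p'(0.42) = -3.02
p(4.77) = 105.36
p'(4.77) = 78.57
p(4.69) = 99.19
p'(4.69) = 75.67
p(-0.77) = -0.98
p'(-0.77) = 1.56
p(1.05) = -4.36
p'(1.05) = -0.76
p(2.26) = 1.63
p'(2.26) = 12.65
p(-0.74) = -0.94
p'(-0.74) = 1.31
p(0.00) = -1.74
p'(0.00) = -2.72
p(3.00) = 15.93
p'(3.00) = 26.74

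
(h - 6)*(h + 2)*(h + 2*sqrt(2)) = h^3 - 4*h^2 + 2*sqrt(2)*h^2 - 12*h - 8*sqrt(2)*h - 24*sqrt(2)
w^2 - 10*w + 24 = (w - 6)*(w - 4)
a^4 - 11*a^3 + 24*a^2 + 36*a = a*(a - 6)^2*(a + 1)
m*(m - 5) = m^2 - 5*m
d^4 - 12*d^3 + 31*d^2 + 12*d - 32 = (d - 8)*(d - 4)*(d - 1)*(d + 1)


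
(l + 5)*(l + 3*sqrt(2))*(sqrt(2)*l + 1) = sqrt(2)*l^3 + 7*l^2 + 5*sqrt(2)*l^2 + 3*sqrt(2)*l + 35*l + 15*sqrt(2)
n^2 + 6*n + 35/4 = (n + 5/2)*(n + 7/2)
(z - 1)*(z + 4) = z^2 + 3*z - 4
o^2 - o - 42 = (o - 7)*(o + 6)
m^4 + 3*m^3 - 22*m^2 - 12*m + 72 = (m - 3)*(m - 2)*(m + 2)*(m + 6)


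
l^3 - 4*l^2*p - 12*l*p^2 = l*(l - 6*p)*(l + 2*p)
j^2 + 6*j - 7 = (j - 1)*(j + 7)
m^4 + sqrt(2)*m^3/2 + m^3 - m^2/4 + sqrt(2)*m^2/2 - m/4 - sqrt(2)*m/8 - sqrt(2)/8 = (m - 1/2)*(m + 1/2)*(m + 1)*(m + sqrt(2)/2)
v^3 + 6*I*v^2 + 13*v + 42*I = (v - 3*I)*(v + 2*I)*(v + 7*I)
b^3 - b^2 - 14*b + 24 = (b - 3)*(b - 2)*(b + 4)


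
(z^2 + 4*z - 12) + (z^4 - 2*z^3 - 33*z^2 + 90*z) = z^4 - 2*z^3 - 32*z^2 + 94*z - 12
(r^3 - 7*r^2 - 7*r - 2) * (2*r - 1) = 2*r^4 - 15*r^3 - 7*r^2 + 3*r + 2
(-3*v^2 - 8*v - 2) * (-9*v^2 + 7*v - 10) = 27*v^4 + 51*v^3 - 8*v^2 + 66*v + 20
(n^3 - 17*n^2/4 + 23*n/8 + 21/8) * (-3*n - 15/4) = -3*n^4 + 9*n^3 + 117*n^2/16 - 597*n/32 - 315/32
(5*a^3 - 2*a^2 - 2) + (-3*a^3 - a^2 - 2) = 2*a^3 - 3*a^2 - 4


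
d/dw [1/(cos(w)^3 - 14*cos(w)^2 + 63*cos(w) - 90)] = (3*cos(w)^2 - 28*cos(w) + 63)*sin(w)/(cos(w)^3 - 14*cos(w)^2 + 63*cos(w) - 90)^2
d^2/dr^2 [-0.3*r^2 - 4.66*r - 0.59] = -0.600000000000000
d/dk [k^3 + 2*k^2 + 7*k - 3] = 3*k^2 + 4*k + 7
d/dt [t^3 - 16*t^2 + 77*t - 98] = 3*t^2 - 32*t + 77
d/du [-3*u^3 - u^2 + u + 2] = -9*u^2 - 2*u + 1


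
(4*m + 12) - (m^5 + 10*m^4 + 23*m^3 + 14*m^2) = -m^5 - 10*m^4 - 23*m^3 - 14*m^2 + 4*m + 12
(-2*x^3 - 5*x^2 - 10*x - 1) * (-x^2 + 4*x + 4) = 2*x^5 - 3*x^4 - 18*x^3 - 59*x^2 - 44*x - 4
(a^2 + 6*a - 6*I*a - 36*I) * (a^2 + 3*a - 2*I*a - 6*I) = a^4 + 9*a^3 - 8*I*a^3 + 6*a^2 - 72*I*a^2 - 108*a - 144*I*a - 216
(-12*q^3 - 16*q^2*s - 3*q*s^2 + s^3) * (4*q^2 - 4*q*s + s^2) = -48*q^5 - 16*q^4*s + 40*q^3*s^2 - 7*q*s^4 + s^5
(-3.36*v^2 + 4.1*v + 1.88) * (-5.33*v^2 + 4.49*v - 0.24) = 17.9088*v^4 - 36.9394*v^3 + 9.195*v^2 + 7.4572*v - 0.4512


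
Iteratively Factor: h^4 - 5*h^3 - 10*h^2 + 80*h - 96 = (h + 4)*(h^3 - 9*h^2 + 26*h - 24) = (h - 2)*(h + 4)*(h^2 - 7*h + 12) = (h - 3)*(h - 2)*(h + 4)*(h - 4)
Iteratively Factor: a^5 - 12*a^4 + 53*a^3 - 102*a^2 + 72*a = (a - 3)*(a^4 - 9*a^3 + 26*a^2 - 24*a) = a*(a - 3)*(a^3 - 9*a^2 + 26*a - 24) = a*(a - 3)*(a - 2)*(a^2 - 7*a + 12) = a*(a - 3)^2*(a - 2)*(a - 4)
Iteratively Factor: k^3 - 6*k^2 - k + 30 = (k + 2)*(k^2 - 8*k + 15) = (k - 3)*(k + 2)*(k - 5)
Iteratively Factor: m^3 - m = (m + 1)*(m^2 - m) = m*(m + 1)*(m - 1)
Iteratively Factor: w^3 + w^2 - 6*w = (w + 3)*(w^2 - 2*w) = w*(w + 3)*(w - 2)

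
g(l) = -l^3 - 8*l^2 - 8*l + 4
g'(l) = -3*l^2 - 16*l - 8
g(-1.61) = 0.32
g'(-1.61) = 9.98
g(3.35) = -150.18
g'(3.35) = -95.27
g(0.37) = -0.11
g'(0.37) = -14.33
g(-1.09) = 4.51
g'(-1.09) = 5.88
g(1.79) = -41.69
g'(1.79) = -46.25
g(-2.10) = -5.22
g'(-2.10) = 12.37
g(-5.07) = -30.76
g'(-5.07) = -3.99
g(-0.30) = 5.71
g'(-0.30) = -3.47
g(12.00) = -2972.00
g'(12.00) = -632.00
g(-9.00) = 157.00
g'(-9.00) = -107.00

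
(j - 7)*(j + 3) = j^2 - 4*j - 21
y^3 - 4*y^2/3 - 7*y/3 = y*(y - 7/3)*(y + 1)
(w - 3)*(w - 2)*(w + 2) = w^3 - 3*w^2 - 4*w + 12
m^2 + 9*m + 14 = (m + 2)*(m + 7)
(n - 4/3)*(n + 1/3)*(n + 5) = n^3 + 4*n^2 - 49*n/9 - 20/9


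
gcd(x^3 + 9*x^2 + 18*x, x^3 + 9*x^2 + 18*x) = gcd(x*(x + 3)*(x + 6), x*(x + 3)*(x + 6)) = x^3 + 9*x^2 + 18*x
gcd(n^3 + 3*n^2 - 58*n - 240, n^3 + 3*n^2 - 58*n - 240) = n^3 + 3*n^2 - 58*n - 240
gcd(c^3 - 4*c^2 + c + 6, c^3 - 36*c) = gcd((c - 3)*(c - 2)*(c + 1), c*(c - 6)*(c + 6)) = 1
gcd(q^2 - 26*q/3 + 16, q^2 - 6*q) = q - 6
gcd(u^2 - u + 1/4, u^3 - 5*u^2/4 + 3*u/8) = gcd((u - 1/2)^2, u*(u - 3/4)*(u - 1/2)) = u - 1/2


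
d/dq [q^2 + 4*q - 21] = 2*q + 4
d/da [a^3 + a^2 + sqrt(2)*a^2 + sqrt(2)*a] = 3*a^2 + 2*a + 2*sqrt(2)*a + sqrt(2)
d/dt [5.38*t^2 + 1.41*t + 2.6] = 10.76*t + 1.41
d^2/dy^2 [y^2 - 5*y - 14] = 2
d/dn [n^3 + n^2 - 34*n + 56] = 3*n^2 + 2*n - 34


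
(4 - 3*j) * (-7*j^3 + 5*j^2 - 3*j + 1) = 21*j^4 - 43*j^3 + 29*j^2 - 15*j + 4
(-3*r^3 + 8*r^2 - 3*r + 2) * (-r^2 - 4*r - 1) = 3*r^5 + 4*r^4 - 26*r^3 + 2*r^2 - 5*r - 2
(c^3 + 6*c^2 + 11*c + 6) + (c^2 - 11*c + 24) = c^3 + 7*c^2 + 30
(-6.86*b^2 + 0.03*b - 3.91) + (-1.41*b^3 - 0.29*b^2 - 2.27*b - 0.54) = -1.41*b^3 - 7.15*b^2 - 2.24*b - 4.45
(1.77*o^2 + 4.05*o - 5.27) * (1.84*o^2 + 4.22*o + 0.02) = 3.2568*o^4 + 14.9214*o^3 + 7.4296*o^2 - 22.1584*o - 0.1054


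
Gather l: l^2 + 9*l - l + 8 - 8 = l^2 + 8*l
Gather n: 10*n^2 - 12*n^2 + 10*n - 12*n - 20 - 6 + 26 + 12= -2*n^2 - 2*n + 12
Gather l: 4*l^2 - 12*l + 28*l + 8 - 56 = 4*l^2 + 16*l - 48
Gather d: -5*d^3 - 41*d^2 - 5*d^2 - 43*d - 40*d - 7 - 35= -5*d^3 - 46*d^2 - 83*d - 42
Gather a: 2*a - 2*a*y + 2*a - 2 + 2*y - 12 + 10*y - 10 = a*(4 - 2*y) + 12*y - 24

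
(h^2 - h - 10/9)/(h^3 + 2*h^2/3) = (h - 5/3)/h^2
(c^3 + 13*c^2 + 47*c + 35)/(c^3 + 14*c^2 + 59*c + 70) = (c + 1)/(c + 2)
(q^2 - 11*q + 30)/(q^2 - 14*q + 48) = (q - 5)/(q - 8)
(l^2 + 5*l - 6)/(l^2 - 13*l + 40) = (l^2 + 5*l - 6)/(l^2 - 13*l + 40)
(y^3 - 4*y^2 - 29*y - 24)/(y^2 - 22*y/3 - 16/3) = 3*(y^2 + 4*y + 3)/(3*y + 2)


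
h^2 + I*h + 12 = (h - 3*I)*(h + 4*I)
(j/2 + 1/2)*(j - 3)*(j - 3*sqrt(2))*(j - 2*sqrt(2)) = j^4/2 - 5*sqrt(2)*j^3/2 - j^3 + 9*j^2/2 + 5*sqrt(2)*j^2 - 12*j + 15*sqrt(2)*j/2 - 18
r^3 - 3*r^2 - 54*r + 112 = (r - 8)*(r - 2)*(r + 7)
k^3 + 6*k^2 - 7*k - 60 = (k - 3)*(k + 4)*(k + 5)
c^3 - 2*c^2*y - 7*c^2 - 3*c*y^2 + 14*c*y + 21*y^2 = (c - 7)*(c - 3*y)*(c + y)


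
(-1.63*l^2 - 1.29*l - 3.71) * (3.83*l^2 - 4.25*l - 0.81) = -6.2429*l^4 + 1.9868*l^3 - 7.4065*l^2 + 16.8124*l + 3.0051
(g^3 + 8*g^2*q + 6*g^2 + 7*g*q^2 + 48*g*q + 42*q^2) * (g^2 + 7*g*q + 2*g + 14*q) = g^5 + 15*g^4*q + 8*g^4 + 63*g^3*q^2 + 120*g^3*q + 12*g^3 + 49*g^2*q^3 + 504*g^2*q^2 + 180*g^2*q + 392*g*q^3 + 756*g*q^2 + 588*q^3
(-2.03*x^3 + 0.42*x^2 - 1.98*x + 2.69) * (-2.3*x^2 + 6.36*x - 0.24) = 4.669*x^5 - 13.8768*x^4 + 7.7124*x^3 - 18.8806*x^2 + 17.5836*x - 0.6456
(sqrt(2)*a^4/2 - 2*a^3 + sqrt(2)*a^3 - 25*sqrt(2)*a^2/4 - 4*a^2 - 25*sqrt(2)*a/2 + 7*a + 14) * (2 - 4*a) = -2*sqrt(2)*a^5 - 3*sqrt(2)*a^4 + 8*a^4 + 12*a^3 + 27*sqrt(2)*a^3 - 36*a^2 + 75*sqrt(2)*a^2/2 - 42*a - 25*sqrt(2)*a + 28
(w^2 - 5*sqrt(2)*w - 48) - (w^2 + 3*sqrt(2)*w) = -8*sqrt(2)*w - 48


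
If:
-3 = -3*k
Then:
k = 1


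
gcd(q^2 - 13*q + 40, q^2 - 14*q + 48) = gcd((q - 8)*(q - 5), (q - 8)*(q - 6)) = q - 8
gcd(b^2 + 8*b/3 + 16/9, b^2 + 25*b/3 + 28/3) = b + 4/3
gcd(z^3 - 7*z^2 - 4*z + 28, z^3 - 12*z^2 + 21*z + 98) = z^2 - 5*z - 14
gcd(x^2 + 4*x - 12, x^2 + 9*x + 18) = x + 6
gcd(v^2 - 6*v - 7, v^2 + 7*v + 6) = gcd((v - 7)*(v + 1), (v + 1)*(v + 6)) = v + 1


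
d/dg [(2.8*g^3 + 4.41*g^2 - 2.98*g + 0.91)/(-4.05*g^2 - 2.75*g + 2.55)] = (-11.34*g^4 - 15.4*g^3 - 2.77650000000001*g^2 + 29.862*g - 5.0965)/(16.4025*g^4 + 22.275*g^3 - 13.0925*g^2 - 14.025*g + 6.5025)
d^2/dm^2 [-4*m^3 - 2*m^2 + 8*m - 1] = -24*m - 4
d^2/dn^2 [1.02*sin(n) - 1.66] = -1.02*sin(n)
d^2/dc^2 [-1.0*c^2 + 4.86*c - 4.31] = -2.00000000000000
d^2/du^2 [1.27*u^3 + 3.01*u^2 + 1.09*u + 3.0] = 7.62*u + 6.02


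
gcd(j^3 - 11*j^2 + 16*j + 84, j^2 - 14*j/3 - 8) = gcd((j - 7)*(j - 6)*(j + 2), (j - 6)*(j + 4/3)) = j - 6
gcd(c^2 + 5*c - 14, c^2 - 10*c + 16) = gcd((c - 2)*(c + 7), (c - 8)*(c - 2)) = c - 2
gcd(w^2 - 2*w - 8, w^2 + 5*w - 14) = 1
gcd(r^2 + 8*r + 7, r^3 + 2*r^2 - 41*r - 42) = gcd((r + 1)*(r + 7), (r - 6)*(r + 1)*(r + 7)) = r^2 + 8*r + 7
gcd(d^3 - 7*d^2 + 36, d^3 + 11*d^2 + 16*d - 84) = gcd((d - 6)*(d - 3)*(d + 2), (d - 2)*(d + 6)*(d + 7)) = 1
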